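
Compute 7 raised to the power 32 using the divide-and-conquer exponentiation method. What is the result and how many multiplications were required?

Computing 7^32 by squaring (build up from 7^1; each line after the first costs one multiplication):

7^1 = 7
7^2 = (7^1)^2 = 7^2 = 49
7^4 = (7^2)^2 = 49^2 = 2401
7^8 = (7^4)^2 = 2401^2 = 5764801
7^16 = (7^8)^2 = 5764801^2 = 33232930569601
7^32 = (7^16)^2 = 33232930569601^2 = 1104427674243920646305299201

Result: 1104427674243920646305299201
Multiplications needed: 5 (5 lines after 7^1)

7^32 = 1104427674243920646305299201. Using exponentiation by squaring, this requires 5 multiplications. The key idea: if the exponent is even, square the half-power; if odd, multiply by the base once.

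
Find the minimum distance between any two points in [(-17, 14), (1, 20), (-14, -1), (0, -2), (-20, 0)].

Computing all pairwise distances among 5 points:

d((-17, 14), (1, 20)) = 18.9737
d((-17, 14), (-14, -1)) = 15.2971
d((-17, 14), (0, -2)) = 23.3452
d((-17, 14), (-20, 0)) = 14.3178
d((1, 20), (-14, -1)) = 25.807
d((1, 20), (0, -2)) = 22.0227
d((1, 20), (-20, 0)) = 29.0
d((-14, -1), (0, -2)) = 14.0357
d((-14, -1), (-20, 0)) = 6.0828 <-- minimum
d((0, -2), (-20, 0)) = 20.0998

Closest pair: (-14, -1) and (-20, 0) with distance 6.0828

The closest pair is (-14, -1) and (-20, 0) with Euclidean distance 6.0828. For 5 points, brute-force pairwise comparison is shown above. For large n, the divide-and-conquer algorithm (sort by x, recurse on halves, check the dividing strip) achieves O(n log n).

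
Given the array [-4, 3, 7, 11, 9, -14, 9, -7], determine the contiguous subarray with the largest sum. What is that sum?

Using Kadane's algorithm on [-4, 3, 7, 11, 9, -14, 9, -7]:

Scanning through the array:
Position 1 (value 3): max_ending_here = 3, max_so_far = 3
Position 2 (value 7): max_ending_here = 10, max_so_far = 10
Position 3 (value 11): max_ending_here = 21, max_so_far = 21
Position 4 (value 9): max_ending_here = 30, max_so_far = 30
Position 5 (value -14): max_ending_here = 16, max_so_far = 30
Position 6 (value 9): max_ending_here = 25, max_so_far = 30
Position 7 (value -7): max_ending_here = 18, max_so_far = 30

Maximum subarray: [3, 7, 11, 9]
Maximum sum: 30

The maximum subarray is [3, 7, 11, 9] with sum 30. This subarray runs from index 1 to index 4.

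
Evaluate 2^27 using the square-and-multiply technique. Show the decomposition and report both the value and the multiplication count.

Computing 2^27 by squaring (build up from 2^1; each line after the first costs one multiplication):

2^1 = 2
2^2 = (2^1)^2 = 2^2 = 4
2^3 = 2 * 2^2 = 2 * 4 = 8
2^6 = (2^3)^2 = 8^2 = 64
2^12 = (2^6)^2 = 64^2 = 4096
2^13 = 2 * 2^12 = 2 * 4096 = 8192
2^26 = (2^13)^2 = 8192^2 = 67108864
2^27 = 2 * 2^26 = 2 * 67108864 = 134217728

Result: 134217728
Multiplications needed: 7 (7 lines after 2^1)

2^27 = 134217728. Using exponentiation by squaring, this requires 7 multiplications. The key idea: if the exponent is even, square the half-power; if odd, multiply by the base once.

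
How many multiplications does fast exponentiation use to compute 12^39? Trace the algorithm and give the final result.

Computing 12^39 by squaring (build up from 12^1; each line after the first costs one multiplication):

12^1 = 12
12^2 = (12^1)^2 = 12^2 = 144
12^4 = (12^2)^2 = 144^2 = 20736
12^8 = (12^4)^2 = 20736^2 = 429981696
12^9 = 12 * 12^8 = 12 * 429981696 = 5159780352
12^18 = (12^9)^2 = 5159780352^2 = 26623333280885243904
12^19 = 12 * 12^18 = 12 * 26623333280885243904 = 319479999370622926848
12^38 = (12^19)^2 = 319479999370622926848^2 = 102067469997853225734913580209377959215104
12^39 = 12 * 12^38 = 12 * 102067469997853225734913580209377959215104 = 1224809639974238708818962962512535510581248

Result: 1224809639974238708818962962512535510581248
Multiplications needed: 8 (8 lines after 12^1)

12^39 = 1224809639974238708818962962512535510581248. Using exponentiation by squaring, this requires 8 multiplications. The key idea: if the exponent is even, square the half-power; if odd, multiply by the base once.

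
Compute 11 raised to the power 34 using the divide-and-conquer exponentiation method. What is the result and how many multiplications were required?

Computing 11^34 by squaring (build up from 11^1; each line after the first costs one multiplication):

11^1 = 11
11^2 = (11^1)^2 = 11^2 = 121
11^4 = (11^2)^2 = 121^2 = 14641
11^8 = (11^4)^2 = 14641^2 = 214358881
11^16 = (11^8)^2 = 214358881^2 = 45949729863572161
11^17 = 11 * 11^16 = 11 * 45949729863572161 = 505447028499293771
11^34 = (11^17)^2 = 505447028499293771^2 = 255476698618765889551019445759400441

Result: 255476698618765889551019445759400441
Multiplications needed: 6 (6 lines after 11^1)

11^34 = 255476698618765889551019445759400441. Using exponentiation by squaring, this requires 6 multiplications. The key idea: if the exponent is even, square the half-power; if odd, multiply by the base once.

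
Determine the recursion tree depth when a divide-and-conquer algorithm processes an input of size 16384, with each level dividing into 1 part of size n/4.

For divide and conquer with division factor 4:

Problem sizes at each level:
Level 0: 16384
Level 1: 4096
Level 2: 1024
Level 3: 256
Level 4: 64
Level 5: 16
Level 6: 4
Level 7: 1

The root is level 0 and the size-1 base case is level 7 (the tree spans levels 0 through 7, i.e. 8 levels counting the root), so the depth is the number of divisions: log_4(16384) = 7

The recursion tree depth is log_4(16384) = 7. At each level, the problem size is divided by 4, so it takes 7 divisions to reduce to a base case of size 1. The algorithm makes 1 recursive call at each level.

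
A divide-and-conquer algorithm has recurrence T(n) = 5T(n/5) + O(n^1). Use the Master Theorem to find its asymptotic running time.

Master Theorem for T(n) = 5T(n/5) + O(n^1):

a = 5, b = 5, c = 1
log_b(a) = log_5(5) = 1.0000

Case 2: c = 1 = log_5(5) = 1.0000
T(n) = O(n^1 log n) = O(n log n)

For T(n) = 5T(n/5) + O(n^1): log_5(5) = 1.0000. This is Case 2 of the Master Theorem (c = log_b(a), equal work at all levels), giving O(n log n).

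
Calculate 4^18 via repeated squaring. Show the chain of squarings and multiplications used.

Computing 4^18 by squaring (build up from 4^1; each line after the first costs one multiplication):

4^1 = 4
4^2 = (4^1)^2 = 4^2 = 16
4^4 = (4^2)^2 = 16^2 = 256
4^8 = (4^4)^2 = 256^2 = 65536
4^9 = 4 * 4^8 = 4 * 65536 = 262144
4^18 = (4^9)^2 = 262144^2 = 68719476736

Result: 68719476736
Multiplications needed: 5 (5 lines after 4^1)

4^18 = 68719476736. Using exponentiation by squaring, this requires 5 multiplications. The key idea: if the exponent is even, square the half-power; if odd, multiply by the base once.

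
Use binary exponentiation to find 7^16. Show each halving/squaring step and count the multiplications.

Computing 7^16 by squaring (build up from 7^1; each line after the first costs one multiplication):

7^1 = 7
7^2 = (7^1)^2 = 7^2 = 49
7^4 = (7^2)^2 = 49^2 = 2401
7^8 = (7^4)^2 = 2401^2 = 5764801
7^16 = (7^8)^2 = 5764801^2 = 33232930569601

Result: 33232930569601
Multiplications needed: 4 (4 lines after 7^1)

7^16 = 33232930569601. Using exponentiation by squaring, this requires 4 multiplications. The key idea: if the exponent is even, square the half-power; if odd, multiply by the base once.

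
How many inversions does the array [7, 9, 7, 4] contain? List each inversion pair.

Finding inversions in [7, 9, 7, 4]:

(0, 3): arr[0]=7 > arr[3]=4
(1, 2): arr[1]=9 > arr[2]=7
(1, 3): arr[1]=9 > arr[3]=4
(2, 3): arr[2]=7 > arr[3]=4

Total inversions: 4

The array has 4 inversion(s): (0,3), (1,2), (1,3), (2,3). Each pair (i,j) satisfies i < j and arr[i] > arr[j].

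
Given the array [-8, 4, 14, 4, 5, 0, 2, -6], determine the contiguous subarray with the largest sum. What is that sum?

Using Kadane's algorithm on [-8, 4, 14, 4, 5, 0, 2, -6]:

Scanning through the array:
Position 1 (value 4): max_ending_here = 4, max_so_far = 4
Position 2 (value 14): max_ending_here = 18, max_so_far = 18
Position 3 (value 4): max_ending_here = 22, max_so_far = 22
Position 4 (value 5): max_ending_here = 27, max_so_far = 27
Position 5 (value 0): max_ending_here = 27, max_so_far = 27
Position 6 (value 2): max_ending_here = 29, max_so_far = 29
Position 7 (value -6): max_ending_here = 23, max_so_far = 29

Maximum subarray: [4, 14, 4, 5, 0, 2]
Maximum sum: 29

The maximum subarray is [4, 14, 4, 5, 0, 2] with sum 29. This subarray runs from index 1 to index 6.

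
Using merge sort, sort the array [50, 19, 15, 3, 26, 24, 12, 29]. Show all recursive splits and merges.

Merge sort trace:

Split: [50, 19, 15, 3, 26, 24, 12, 29] -> [50, 19, 15, 3] and [26, 24, 12, 29]
  Split: [50, 19, 15, 3] -> [50, 19] and [15, 3]
    Split: [50, 19] -> [50] and [19]
    Merge: [50] + [19] -> [19, 50]
    Split: [15, 3] -> [15] and [3]
    Merge: [15] + [3] -> [3, 15]
  Merge: [19, 50] + [3, 15] -> [3, 15, 19, 50]
  Split: [26, 24, 12, 29] -> [26, 24] and [12, 29]
    Split: [26, 24] -> [26] and [24]
    Merge: [26] + [24] -> [24, 26]
    Split: [12, 29] -> [12] and [29]
    Merge: [12] + [29] -> [12, 29]
  Merge: [24, 26] + [12, 29] -> [12, 24, 26, 29]
Merge: [3, 15, 19, 50] + [12, 24, 26, 29] -> [3, 12, 15, 19, 24, 26, 29, 50]

Final sorted array: [3, 12, 15, 19, 24, 26, 29, 50]

The merge sort proceeds by recursively splitting the array and merging sorted halves.
After all merges, the sorted array is [3, 12, 15, 19, 24, 26, 29, 50].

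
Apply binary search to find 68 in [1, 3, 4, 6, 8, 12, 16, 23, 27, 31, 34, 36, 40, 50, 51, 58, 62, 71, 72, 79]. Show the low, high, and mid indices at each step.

Binary search for 68 in [1, 3, 4, 6, 8, 12, 16, 23, 27, 31, 34, 36, 40, 50, 51, 58, 62, 71, 72, 79]:

lo=0, hi=19, mid=9, arr[mid]=31 -> 31 < 68, search right half
lo=10, hi=19, mid=14, arr[mid]=51 -> 51 < 68, search right half
lo=15, hi=19, mid=17, arr[mid]=71 -> 71 > 68, search left half
lo=15, hi=16, mid=15, arr[mid]=58 -> 58 < 68, search right half
lo=16, hi=16, mid=16, arr[mid]=62 -> 62 < 68, search right half
lo=17 > hi=16, target 68 not found

Binary search determines that 68 is not in the array after 5 comparisons. The search space was exhausted without finding the target.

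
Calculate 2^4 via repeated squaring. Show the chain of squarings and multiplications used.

Computing 2^4 by squaring (build up from 2^1; each line after the first costs one multiplication):

2^1 = 2
2^2 = (2^1)^2 = 2^2 = 4
2^4 = (2^2)^2 = 4^2 = 16

Result: 16
Multiplications needed: 2 (2 lines after 2^1)

2^4 = 16. Using exponentiation by squaring, this requires 2 multiplications. The key idea: if the exponent is even, square the half-power; if odd, multiply by the base once.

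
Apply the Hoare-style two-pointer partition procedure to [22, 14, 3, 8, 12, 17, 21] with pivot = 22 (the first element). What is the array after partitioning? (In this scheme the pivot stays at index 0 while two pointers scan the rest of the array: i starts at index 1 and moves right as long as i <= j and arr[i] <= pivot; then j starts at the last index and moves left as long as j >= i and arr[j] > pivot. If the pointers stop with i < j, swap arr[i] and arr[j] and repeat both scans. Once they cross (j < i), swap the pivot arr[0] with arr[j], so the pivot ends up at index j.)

Hoare-style two-pointer partition with pivot = 22:

Initial array: [22, 14, 3, 8, 12, 17, 21]

Pointers start at i = 1, j = 6.
i ends at 7, j ends at 6: the pointers have crossed (j < i), so scanning stops.

Swap pivot arr[0] with arr[6] to place pivot at position 6: [21, 14, 3, 8, 12, 17, 22]
Pivot position: 6

After partitioning with pivot 22, the array becomes [21, 14, 3, 8, 12, 17, 22]. The pivot is placed at index 6. All elements to the left of the pivot are <= 22, and all elements to the right are > 22.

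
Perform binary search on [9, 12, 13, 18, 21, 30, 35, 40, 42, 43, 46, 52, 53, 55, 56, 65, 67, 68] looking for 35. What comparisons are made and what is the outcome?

Binary search for 35 in [9, 12, 13, 18, 21, 30, 35, 40, 42, 43, 46, 52, 53, 55, 56, 65, 67, 68]:

lo=0, hi=17, mid=8, arr[mid]=42 -> 42 > 35, search left half
lo=0, hi=7, mid=3, arr[mid]=18 -> 18 < 35, search right half
lo=4, hi=7, mid=5, arr[mid]=30 -> 30 < 35, search right half
lo=6, hi=7, mid=6, arr[mid]=35 -> Found target at index 6!

Binary search finds 35 at index 6 after 4 comparisons. The search repeatedly halves the search space by comparing with the middle element.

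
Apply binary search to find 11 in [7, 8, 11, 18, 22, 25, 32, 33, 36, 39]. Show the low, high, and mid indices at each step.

Binary search for 11 in [7, 8, 11, 18, 22, 25, 32, 33, 36, 39]:

lo=0, hi=9, mid=4, arr[mid]=22 -> 22 > 11, search left half
lo=0, hi=3, mid=1, arr[mid]=8 -> 8 < 11, search right half
lo=2, hi=3, mid=2, arr[mid]=11 -> Found target at index 2!

Binary search finds 11 at index 2 after 3 comparisons. The search repeatedly halves the search space by comparing with the middle element.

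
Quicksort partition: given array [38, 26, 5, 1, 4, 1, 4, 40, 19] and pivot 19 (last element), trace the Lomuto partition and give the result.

Lomuto partition with pivot = 19:

Initial array: [38, 26, 5, 1, 4, 1, 4, 40, 19]

arr[0]=38 > 19: no swap
arr[1]=26 > 19: no swap
arr[2]=5 <= 19: swap with position 0, array becomes [5, 26, 38, 1, 4, 1, 4, 40, 19]
arr[3]=1 <= 19: swap with position 1, array becomes [5, 1, 38, 26, 4, 1, 4, 40, 19]
arr[4]=4 <= 19: swap with position 2, array becomes [5, 1, 4, 26, 38, 1, 4, 40, 19]
arr[5]=1 <= 19: swap with position 3, array becomes [5, 1, 4, 1, 38, 26, 4, 40, 19]
arr[6]=4 <= 19: swap with position 4, array becomes [5, 1, 4, 1, 4, 26, 38, 40, 19]
arr[7]=40 > 19: no swap

Place pivot at position 5: [5, 1, 4, 1, 4, 19, 38, 40, 26]
Pivot position: 5

After partitioning with pivot 19, the array becomes [5, 1, 4, 1, 4, 19, 38, 40, 26]. The pivot is placed at index 5. All elements to the left of the pivot are <= 19, and all elements to the right are > 19.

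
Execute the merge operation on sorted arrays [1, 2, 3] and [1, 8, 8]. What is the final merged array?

Merging process:

Compare 1 vs 1: take 1 from left. Merged: [1]
Compare 2 vs 1: take 1 from right. Merged: [1, 1]
Compare 2 vs 8: take 2 from left. Merged: [1, 1, 2]
Compare 3 vs 8: take 3 from left. Merged: [1, 1, 2, 3]
Append remaining from right: [8, 8]. Merged: [1, 1, 2, 3, 8, 8]

Final merged array: [1, 1, 2, 3, 8, 8]
Total comparisons: 4

The merged array is [1, 1, 2, 3, 8, 8], requiring 4 comparisons. The merge step runs in O(n) time where n is the total number of elements.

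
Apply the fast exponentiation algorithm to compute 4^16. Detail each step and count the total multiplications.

Computing 4^16 by squaring (build up from 4^1; each line after the first costs one multiplication):

4^1 = 4
4^2 = (4^1)^2 = 4^2 = 16
4^4 = (4^2)^2 = 16^2 = 256
4^8 = (4^4)^2 = 256^2 = 65536
4^16 = (4^8)^2 = 65536^2 = 4294967296

Result: 4294967296
Multiplications needed: 4 (4 lines after 4^1)

4^16 = 4294967296. Using exponentiation by squaring, this requires 4 multiplications. The key idea: if the exponent is even, square the half-power; if odd, multiply by the base once.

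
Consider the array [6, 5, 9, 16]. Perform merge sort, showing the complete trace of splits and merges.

Merge sort trace:

Split: [6, 5, 9, 16] -> [6, 5] and [9, 16]
  Split: [6, 5] -> [6] and [5]
  Merge: [6] + [5] -> [5, 6]
  Split: [9, 16] -> [9] and [16]
  Merge: [9] + [16] -> [9, 16]
Merge: [5, 6] + [9, 16] -> [5, 6, 9, 16]

Final sorted array: [5, 6, 9, 16]

The merge sort proceeds by recursively splitting the array and merging sorted halves.
After all merges, the sorted array is [5, 6, 9, 16].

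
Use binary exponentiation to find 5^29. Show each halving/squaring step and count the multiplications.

Computing 5^29 by squaring (build up from 5^1; each line after the first costs one multiplication):

5^1 = 5
5^2 = (5^1)^2 = 5^2 = 25
5^3 = 5 * 5^2 = 5 * 25 = 125
5^6 = (5^3)^2 = 125^2 = 15625
5^7 = 5 * 5^6 = 5 * 15625 = 78125
5^14 = (5^7)^2 = 78125^2 = 6103515625
5^28 = (5^14)^2 = 6103515625^2 = 37252902984619140625
5^29 = 5 * 5^28 = 5 * 37252902984619140625 = 186264514923095703125

Result: 186264514923095703125
Multiplications needed: 7 (7 lines after 5^1)

5^29 = 186264514923095703125. Using exponentiation by squaring, this requires 7 multiplications. The key idea: if the exponent is even, square the half-power; if odd, multiply by the base once.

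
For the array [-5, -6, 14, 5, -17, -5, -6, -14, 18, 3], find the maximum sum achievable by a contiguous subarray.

Using Kadane's algorithm on [-5, -6, 14, 5, -17, -5, -6, -14, 18, 3]:

Scanning through the array:
Position 1 (value -6): max_ending_here = -6, max_so_far = -5
Position 2 (value 14): max_ending_here = 14, max_so_far = 14
Position 3 (value 5): max_ending_here = 19, max_so_far = 19
Position 4 (value -17): max_ending_here = 2, max_so_far = 19
Position 5 (value -5): max_ending_here = -3, max_so_far = 19
Position 6 (value -6): max_ending_here = -6, max_so_far = 19
Position 7 (value -14): max_ending_here = -14, max_so_far = 19
Position 8 (value 18): max_ending_here = 18, max_so_far = 19
Position 9 (value 3): max_ending_here = 21, max_so_far = 21

Maximum subarray: [18, 3]
Maximum sum: 21

The maximum subarray is [18, 3] with sum 21. This subarray runs from index 8 to index 9.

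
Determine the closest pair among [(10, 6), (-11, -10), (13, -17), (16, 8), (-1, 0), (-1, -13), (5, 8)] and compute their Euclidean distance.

Computing all pairwise distances among 7 points:

d((10, 6), (-11, -10)) = 26.4008
d((10, 6), (13, -17)) = 23.1948
d((10, 6), (16, 8)) = 6.3246
d((10, 6), (-1, 0)) = 12.53
d((10, 6), (-1, -13)) = 21.9545
d((10, 6), (5, 8)) = 5.3852 <-- minimum
d((-11, -10), (13, -17)) = 25.0
d((-11, -10), (16, 8)) = 32.45
d((-11, -10), (-1, 0)) = 14.1421
d((-11, -10), (-1, -13)) = 10.4403
d((-11, -10), (5, 8)) = 24.0832
d((13, -17), (16, 8)) = 25.1794
d((13, -17), (-1, 0)) = 22.0227
d((13, -17), (-1, -13)) = 14.5602
d((13, -17), (5, 8)) = 26.2488
d((16, 8), (-1, 0)) = 18.7883
d((16, 8), (-1, -13)) = 27.0185
d((16, 8), (5, 8)) = 11.0
d((-1, 0), (-1, -13)) = 13.0
d((-1, 0), (5, 8)) = 10.0
d((-1, -13), (5, 8)) = 21.8403

Closest pair: (10, 6) and (5, 8) with distance 5.3852

The closest pair is (10, 6) and (5, 8) with Euclidean distance 5.3852. For 7 points, brute-force pairwise comparison is shown above. For large n, the divide-and-conquer algorithm (sort by x, recurse on halves, check the dividing strip) achieves O(n log n).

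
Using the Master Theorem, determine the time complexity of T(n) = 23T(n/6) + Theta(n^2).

Master Theorem for T(n) = 23T(n/6) + O(n^2):

a = 23, b = 6, c = 2
log_b(a) = log_6(23) = 1.7500

Case 3: c = 2 > log_6(23) = 1.7500
T(n) = O(n^2) = O(n^2)

For T(n) = 23T(n/6) + O(n^2): log_6(23) = 1.7500. This is Case 3 of the Master Theorem (c > log_b(a), work dominated by root), giving O(n^2).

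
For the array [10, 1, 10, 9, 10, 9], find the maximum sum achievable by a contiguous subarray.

Using Kadane's algorithm on [10, 1, 10, 9, 10, 9]:

Scanning through the array:
Position 1 (value 1): max_ending_here = 11, max_so_far = 11
Position 2 (value 10): max_ending_here = 21, max_so_far = 21
Position 3 (value 9): max_ending_here = 30, max_so_far = 30
Position 4 (value 10): max_ending_here = 40, max_so_far = 40
Position 5 (value 9): max_ending_here = 49, max_so_far = 49

Maximum subarray: [10, 1, 10, 9, 10, 9]
Maximum sum: 49

The maximum subarray is [10, 1, 10, 9, 10, 9] with sum 49. This subarray runs from index 0 to index 5.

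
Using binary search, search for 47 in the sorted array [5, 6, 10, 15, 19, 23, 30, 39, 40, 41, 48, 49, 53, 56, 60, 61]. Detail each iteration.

Binary search for 47 in [5, 6, 10, 15, 19, 23, 30, 39, 40, 41, 48, 49, 53, 56, 60, 61]:

lo=0, hi=15, mid=7, arr[mid]=39 -> 39 < 47, search right half
lo=8, hi=15, mid=11, arr[mid]=49 -> 49 > 47, search left half
lo=8, hi=10, mid=9, arr[mid]=41 -> 41 < 47, search right half
lo=10, hi=10, mid=10, arr[mid]=48 -> 48 > 47, search left half
lo=10 > hi=9, target 47 not found

Binary search determines that 47 is not in the array after 4 comparisons. The search space was exhausted without finding the target.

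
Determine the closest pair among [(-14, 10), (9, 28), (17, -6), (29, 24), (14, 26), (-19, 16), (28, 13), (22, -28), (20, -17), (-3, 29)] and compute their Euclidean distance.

Computing all pairwise distances among 10 points:

d((-14, 10), (9, 28)) = 29.2062
d((-14, 10), (17, -6)) = 34.8855
d((-14, 10), (29, 24)) = 45.2217
d((-14, 10), (14, 26)) = 32.249
d((-14, 10), (-19, 16)) = 7.8102
d((-14, 10), (28, 13)) = 42.107
d((-14, 10), (22, -28)) = 52.345
d((-14, 10), (20, -17)) = 43.4166
d((-14, 10), (-3, 29)) = 21.9545
d((9, 28), (17, -6)) = 34.9285
d((9, 28), (29, 24)) = 20.3961
d((9, 28), (14, 26)) = 5.3852 <-- minimum
d((9, 28), (-19, 16)) = 30.4631
d((9, 28), (28, 13)) = 24.2074
d((9, 28), (22, -28)) = 57.4891
d((9, 28), (20, -17)) = 46.3249
d((9, 28), (-3, 29)) = 12.0416
d((17, -6), (29, 24)) = 32.311
d((17, -6), (14, 26)) = 32.1403
d((17, -6), (-19, 16)) = 42.19
d((17, -6), (28, 13)) = 21.9545
d((17, -6), (22, -28)) = 22.561
d((17, -6), (20, -17)) = 11.4018
d((17, -6), (-3, 29)) = 40.3113
d((29, 24), (14, 26)) = 15.1327
d((29, 24), (-19, 16)) = 48.6621
d((29, 24), (28, 13)) = 11.0454
d((29, 24), (22, -28)) = 52.469
d((29, 24), (20, -17)) = 41.9762
d((29, 24), (-3, 29)) = 32.3883
d((14, 26), (-19, 16)) = 34.4819
d((14, 26), (28, 13)) = 19.105
d((14, 26), (22, -28)) = 54.5894
d((14, 26), (20, -17)) = 43.4166
d((14, 26), (-3, 29)) = 17.2627
d((-19, 16), (28, 13)) = 47.0956
d((-19, 16), (22, -28)) = 60.1415
d((-19, 16), (20, -17)) = 51.0882
d((-19, 16), (-3, 29)) = 20.6155
d((28, 13), (22, -28)) = 41.4367
d((28, 13), (20, -17)) = 31.0483
d((28, 13), (-3, 29)) = 34.8855
d((22, -28), (20, -17)) = 11.1803
d((22, -28), (-3, 29)) = 62.2415
d((20, -17), (-3, 29)) = 51.4296

Closest pair: (9, 28) and (14, 26) with distance 5.3852

The closest pair is (9, 28) and (14, 26) with Euclidean distance 5.3852. For 10 points, brute-force pairwise comparison is shown above. For large n, the divide-and-conquer algorithm (sort by x, recurse on halves, check the dividing strip) achieves O(n log n).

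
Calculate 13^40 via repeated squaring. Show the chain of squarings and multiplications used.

Computing 13^40 by squaring (build up from 13^1; each line after the first costs one multiplication):

13^1 = 13
13^2 = (13^1)^2 = 13^2 = 169
13^4 = (13^2)^2 = 169^2 = 28561
13^5 = 13 * 13^4 = 13 * 28561 = 371293
13^10 = (13^5)^2 = 371293^2 = 137858491849
13^20 = (13^10)^2 = 137858491849^2 = 19004963774880799438801
13^40 = (13^20)^2 = 19004963774880799438801^2 = 361188648084531445929920877641340156544317601

Result: 361188648084531445929920877641340156544317601
Multiplications needed: 6 (6 lines after 13^1)

13^40 = 361188648084531445929920877641340156544317601. Using exponentiation by squaring, this requires 6 multiplications. The key idea: if the exponent is even, square the half-power; if odd, multiply by the base once.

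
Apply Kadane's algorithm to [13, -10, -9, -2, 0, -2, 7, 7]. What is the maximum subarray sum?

Using Kadane's algorithm on [13, -10, -9, -2, 0, -2, 7, 7]:

Scanning through the array:
Position 1 (value -10): max_ending_here = 3, max_so_far = 13
Position 2 (value -9): max_ending_here = -6, max_so_far = 13
Position 3 (value -2): max_ending_here = -2, max_so_far = 13
Position 4 (value 0): max_ending_here = 0, max_so_far = 13
Position 5 (value -2): max_ending_here = -2, max_so_far = 13
Position 6 (value 7): max_ending_here = 7, max_so_far = 13
Position 7 (value 7): max_ending_here = 14, max_so_far = 14

Maximum subarray: [7, 7]
Maximum sum: 14

The maximum subarray is [7, 7] with sum 14. This subarray runs from index 6 to index 7.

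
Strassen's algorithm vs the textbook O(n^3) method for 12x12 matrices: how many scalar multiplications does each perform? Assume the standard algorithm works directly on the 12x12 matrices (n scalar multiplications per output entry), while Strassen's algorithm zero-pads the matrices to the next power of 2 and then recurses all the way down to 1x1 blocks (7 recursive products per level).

Matrix multiplication for 12x12 matrices:

Strassen's algorithm requires power-of-2 dimensions. Pad 12x12 to 16x16 (next power of 2).

Standard algorithm: 12^3 = 1728 multiplications
Strassen's algorithm: 7^(log2(16)) = 7^4 = 2401 multiplications
Difference: 1728 - 2401 = -673 (Strassen uses MORE here due to padding overhead — for small or just-over-power-of-2 n, padding can outweigh the per-level savings)

Standard: 1728 multiplications (12^3). Strassen: 2401 multiplications (7^4, after padding to 16x16). Strassen reduces 8 recursive multiplications to 7 at each level.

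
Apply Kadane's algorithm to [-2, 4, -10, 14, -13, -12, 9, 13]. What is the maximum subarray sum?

Using Kadane's algorithm on [-2, 4, -10, 14, -13, -12, 9, 13]:

Scanning through the array:
Position 1 (value 4): max_ending_here = 4, max_so_far = 4
Position 2 (value -10): max_ending_here = -6, max_so_far = 4
Position 3 (value 14): max_ending_here = 14, max_so_far = 14
Position 4 (value -13): max_ending_here = 1, max_so_far = 14
Position 5 (value -12): max_ending_here = -11, max_so_far = 14
Position 6 (value 9): max_ending_here = 9, max_so_far = 14
Position 7 (value 13): max_ending_here = 22, max_so_far = 22

Maximum subarray: [9, 13]
Maximum sum: 22

The maximum subarray is [9, 13] with sum 22. This subarray runs from index 6 to index 7.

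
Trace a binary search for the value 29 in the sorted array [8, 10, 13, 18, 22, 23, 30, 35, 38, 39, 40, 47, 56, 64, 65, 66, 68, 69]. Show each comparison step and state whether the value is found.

Binary search for 29 in [8, 10, 13, 18, 22, 23, 30, 35, 38, 39, 40, 47, 56, 64, 65, 66, 68, 69]:

lo=0, hi=17, mid=8, arr[mid]=38 -> 38 > 29, search left half
lo=0, hi=7, mid=3, arr[mid]=18 -> 18 < 29, search right half
lo=4, hi=7, mid=5, arr[mid]=23 -> 23 < 29, search right half
lo=6, hi=7, mid=6, arr[mid]=30 -> 30 > 29, search left half
lo=6 > hi=5, target 29 not found

Binary search determines that 29 is not in the array after 4 comparisons. The search space was exhausted without finding the target.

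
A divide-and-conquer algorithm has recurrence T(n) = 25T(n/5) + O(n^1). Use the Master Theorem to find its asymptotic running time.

Master Theorem for T(n) = 25T(n/5) + O(n^1):

a = 25, b = 5, c = 1
log_b(a) = log_5(25) = 2.0000

Case 1: c = 1 < log_5(25) = 2.0000
T(n) = O(n^(log_5 25)) = O(n^2)

For T(n) = 25T(n/5) + O(n^1): log_5(25) = 2.0000. This is Case 1 of the Master Theorem (c < log_b(a), work dominated by leaves), giving O(n^2).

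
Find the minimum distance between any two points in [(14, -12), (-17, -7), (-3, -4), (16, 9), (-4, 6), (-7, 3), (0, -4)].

Computing all pairwise distances among 7 points:

d((14, -12), (-17, -7)) = 31.4006
d((14, -12), (-3, -4)) = 18.7883
d((14, -12), (16, 9)) = 21.095
d((14, -12), (-4, 6)) = 25.4558
d((14, -12), (-7, 3)) = 25.807
d((14, -12), (0, -4)) = 16.1245
d((-17, -7), (-3, -4)) = 14.3178
d((-17, -7), (16, 9)) = 36.6742
d((-17, -7), (-4, 6)) = 18.3848
d((-17, -7), (-7, 3)) = 14.1421
d((-17, -7), (0, -4)) = 17.2627
d((-3, -4), (16, 9)) = 23.0217
d((-3, -4), (-4, 6)) = 10.0499
d((-3, -4), (-7, 3)) = 8.0623
d((-3, -4), (0, -4)) = 3.0 <-- minimum
d((16, 9), (-4, 6)) = 20.2237
d((16, 9), (-7, 3)) = 23.7697
d((16, 9), (0, -4)) = 20.6155
d((-4, 6), (-7, 3)) = 4.2426
d((-4, 6), (0, -4)) = 10.7703
d((-7, 3), (0, -4)) = 9.8995

Closest pair: (-3, -4) and (0, -4) with distance 3.0

The closest pair is (-3, -4) and (0, -4) with Euclidean distance 3.0. For 7 points, brute-force pairwise comparison is shown above. For large n, the divide-and-conquer algorithm (sort by x, recurse on halves, check the dividing strip) achieves O(n log n).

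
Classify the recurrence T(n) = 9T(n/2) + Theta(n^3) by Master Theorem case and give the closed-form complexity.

Master Theorem for T(n) = 9T(n/2) + O(n^3):

a = 9, b = 2, c = 3
log_b(a) = log_2(9) = 3.1699

Case 1: c = 3 < log_2(9) = 3.1699
T(n) = O(n^(log_2 9))

For T(n) = 9T(n/2) + O(n^3): log_2(9) = 3.1699. This is Case 1 of the Master Theorem (c < log_b(a), work dominated by leaves), giving O(n^(log_2 9)).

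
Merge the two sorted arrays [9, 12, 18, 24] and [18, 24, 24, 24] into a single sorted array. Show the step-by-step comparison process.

Merging process:

Compare 9 vs 18: take 9 from left. Merged: [9]
Compare 12 vs 18: take 12 from left. Merged: [9, 12]
Compare 18 vs 18: take 18 from left. Merged: [9, 12, 18]
Compare 24 vs 18: take 18 from right. Merged: [9, 12, 18, 18]
Compare 24 vs 24: take 24 from left. Merged: [9, 12, 18, 18, 24]
Append remaining from right: [24, 24, 24]. Merged: [9, 12, 18, 18, 24, 24, 24, 24]

Final merged array: [9, 12, 18, 18, 24, 24, 24, 24]
Total comparisons: 5

The merged array is [9, 12, 18, 18, 24, 24, 24, 24], requiring 5 comparisons. The merge step runs in O(n) time where n is the total number of elements.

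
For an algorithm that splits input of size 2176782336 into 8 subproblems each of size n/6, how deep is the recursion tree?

For divide and conquer with division factor 6:

Problem sizes at each level:
Level 0: 2176782336
Level 1: 362797056
Level 2: 60466176
Level 3: 10077696
Level 4: 1679616
Level 5: 279936
Level 6: 46656
Level 7: 7776
Level 8: 1296
Level 9: 216
Level 10: 36
Level 11: 6
Level 12: 1

The root is level 0 and the size-1 base case is level 12 (the tree spans levels 0 through 12, i.e. 13 levels counting the root), so the depth is the number of divisions: log_6(2176782336) = 12

The recursion tree depth is log_6(2176782336) = 12. At each level, the problem size is divided by 6, so it takes 12 divisions to reduce to a base case of size 1. The algorithm makes 8 recursive calls at each level.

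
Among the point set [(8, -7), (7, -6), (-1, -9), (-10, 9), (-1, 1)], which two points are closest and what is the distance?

Computing all pairwise distances among 5 points:

d((8, -7), (7, -6)) = 1.4142 <-- minimum
d((8, -7), (-1, -9)) = 9.2195
d((8, -7), (-10, 9)) = 24.0832
d((8, -7), (-1, 1)) = 12.0416
d((7, -6), (-1, -9)) = 8.544
d((7, -6), (-10, 9)) = 22.6716
d((7, -6), (-1, 1)) = 10.6301
d((-1, -9), (-10, 9)) = 20.1246
d((-1, -9), (-1, 1)) = 10.0
d((-10, 9), (-1, 1)) = 12.0416

Closest pair: (8, -7) and (7, -6) with distance 1.4142

The closest pair is (8, -7) and (7, -6) with Euclidean distance 1.4142. For 5 points, brute-force pairwise comparison is shown above. For large n, the divide-and-conquer algorithm (sort by x, recurse on halves, check the dividing strip) achieves O(n log n).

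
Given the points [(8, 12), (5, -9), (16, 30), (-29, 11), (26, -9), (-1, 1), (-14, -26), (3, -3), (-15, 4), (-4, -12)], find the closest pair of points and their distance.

Computing all pairwise distances among 10 points:

d((8, 12), (5, -9)) = 21.2132
d((8, 12), (16, 30)) = 19.6977
d((8, 12), (-29, 11)) = 37.0135
d((8, 12), (26, -9)) = 27.6586
d((8, 12), (-1, 1)) = 14.2127
d((8, 12), (-14, -26)) = 43.909
d((8, 12), (3, -3)) = 15.8114
d((8, 12), (-15, 4)) = 24.3516
d((8, 12), (-4, -12)) = 26.8328
d((5, -9), (16, 30)) = 40.5216
d((5, -9), (-29, 11)) = 39.4462
d((5, -9), (26, -9)) = 21.0
d((5, -9), (-1, 1)) = 11.6619
d((5, -9), (-14, -26)) = 25.4951
d((5, -9), (3, -3)) = 6.3246
d((5, -9), (-15, 4)) = 23.8537
d((5, -9), (-4, -12)) = 9.4868
d((16, 30), (-29, 11)) = 48.8467
d((16, 30), (26, -9)) = 40.2616
d((16, 30), (-1, 1)) = 33.6155
d((16, 30), (-14, -26)) = 63.5295
d((16, 30), (3, -3)) = 35.4683
d((16, 30), (-15, 4)) = 40.4599
d((16, 30), (-4, -12)) = 46.5188
d((-29, 11), (26, -9)) = 58.5235
d((-29, 11), (-1, 1)) = 29.7321
d((-29, 11), (-14, -26)) = 39.9249
d((-29, 11), (3, -3)) = 34.9285
d((-29, 11), (-15, 4)) = 15.6525
d((-29, 11), (-4, -12)) = 33.9706
d((26, -9), (-1, 1)) = 28.7924
d((26, -9), (-14, -26)) = 43.4626
d((26, -9), (3, -3)) = 23.7697
d((26, -9), (-15, 4)) = 43.0116
d((26, -9), (-4, -12)) = 30.1496
d((-1, 1), (-14, -26)) = 29.9666
d((-1, 1), (3, -3)) = 5.6569 <-- minimum
d((-1, 1), (-15, 4)) = 14.3178
d((-1, 1), (-4, -12)) = 13.3417
d((-14, -26), (3, -3)) = 28.6007
d((-14, -26), (-15, 4)) = 30.0167
d((-14, -26), (-4, -12)) = 17.2047
d((3, -3), (-15, 4)) = 19.3132
d((3, -3), (-4, -12)) = 11.4018
d((-15, 4), (-4, -12)) = 19.4165

Closest pair: (-1, 1) and (3, -3) with distance 5.6569

The closest pair is (-1, 1) and (3, -3) with Euclidean distance 5.6569. For 10 points, brute-force pairwise comparison is shown above. For large n, the divide-and-conquer algorithm (sort by x, recurse on halves, check the dividing strip) achieves O(n log n).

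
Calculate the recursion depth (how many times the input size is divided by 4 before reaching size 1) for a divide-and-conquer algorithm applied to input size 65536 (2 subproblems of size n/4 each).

For divide and conquer with division factor 4:

Problem sizes at each level:
Level 0: 65536
Level 1: 16384
Level 2: 4096
Level 3: 1024
Level 4: 256
Level 5: 64
Level 6: 16
Level 7: 4
Level 8: 1

The root is level 0 and the size-1 base case is level 8 (the tree spans levels 0 through 8, i.e. 9 levels counting the root), so the depth is the number of divisions: log_4(65536) = 8

The recursion tree depth is log_4(65536) = 8. At each level, the problem size is divided by 4, so it takes 8 divisions to reduce to a base case of size 1. The algorithm makes 2 recursive calls at each level.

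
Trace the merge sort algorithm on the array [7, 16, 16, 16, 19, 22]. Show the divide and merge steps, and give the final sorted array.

Merge sort trace:

Split: [7, 16, 16, 16, 19, 22] -> [7, 16, 16] and [16, 19, 22]
  Split: [7, 16, 16] -> [7] and [16, 16]
    Split: [16, 16] -> [16] and [16]
    Merge: [16] + [16] -> [16, 16]
  Merge: [7] + [16, 16] -> [7, 16, 16]
  Split: [16, 19, 22] -> [16] and [19, 22]
    Split: [19, 22] -> [19] and [22]
    Merge: [19] + [22] -> [19, 22]
  Merge: [16] + [19, 22] -> [16, 19, 22]
Merge: [7, 16, 16] + [16, 19, 22] -> [7, 16, 16, 16, 19, 22]

Final sorted array: [7, 16, 16, 16, 19, 22]

The merge sort proceeds by recursively splitting the array and merging sorted halves.
After all merges, the sorted array is [7, 16, 16, 16, 19, 22].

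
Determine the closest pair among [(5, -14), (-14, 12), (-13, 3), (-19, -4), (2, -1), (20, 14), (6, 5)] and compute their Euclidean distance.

Computing all pairwise distances among 7 points:

d((5, -14), (-14, 12)) = 32.2025
d((5, -14), (-13, 3)) = 24.7588
d((5, -14), (-19, -4)) = 26.0
d((5, -14), (2, -1)) = 13.3417
d((5, -14), (20, 14)) = 31.7648
d((5, -14), (6, 5)) = 19.0263
d((-14, 12), (-13, 3)) = 9.0554
d((-14, 12), (-19, -4)) = 16.7631
d((-14, 12), (2, -1)) = 20.6155
d((-14, 12), (20, 14)) = 34.0588
d((-14, 12), (6, 5)) = 21.1896
d((-13, 3), (-19, -4)) = 9.2195
d((-13, 3), (2, -1)) = 15.5242
d((-13, 3), (20, 14)) = 34.7851
d((-13, 3), (6, 5)) = 19.105
d((-19, -4), (2, -1)) = 21.2132
d((-19, -4), (20, 14)) = 42.9535
d((-19, -4), (6, 5)) = 26.5707
d((2, -1), (20, 14)) = 23.4307
d((2, -1), (6, 5)) = 7.2111 <-- minimum
d((20, 14), (6, 5)) = 16.6433

Closest pair: (2, -1) and (6, 5) with distance 7.2111

The closest pair is (2, -1) and (6, 5) with Euclidean distance 7.2111. For 7 points, brute-force pairwise comparison is shown above. For large n, the divide-and-conquer algorithm (sort by x, recurse on halves, check the dividing strip) achieves O(n log n).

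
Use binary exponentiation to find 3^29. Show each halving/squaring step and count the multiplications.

Computing 3^29 by squaring (build up from 3^1; each line after the first costs one multiplication):

3^1 = 3
3^2 = (3^1)^2 = 3^2 = 9
3^3 = 3 * 3^2 = 3 * 9 = 27
3^6 = (3^3)^2 = 27^2 = 729
3^7 = 3 * 3^6 = 3 * 729 = 2187
3^14 = (3^7)^2 = 2187^2 = 4782969
3^28 = (3^14)^2 = 4782969^2 = 22876792454961
3^29 = 3 * 3^28 = 3 * 22876792454961 = 68630377364883

Result: 68630377364883
Multiplications needed: 7 (7 lines after 3^1)

3^29 = 68630377364883. Using exponentiation by squaring, this requires 7 multiplications. The key idea: if the exponent is even, square the half-power; if odd, multiply by the base once.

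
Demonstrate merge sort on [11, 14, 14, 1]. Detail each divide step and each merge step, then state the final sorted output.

Merge sort trace:

Split: [11, 14, 14, 1] -> [11, 14] and [14, 1]
  Split: [11, 14] -> [11] and [14]
  Merge: [11] + [14] -> [11, 14]
  Split: [14, 1] -> [14] and [1]
  Merge: [14] + [1] -> [1, 14]
Merge: [11, 14] + [1, 14] -> [1, 11, 14, 14]

Final sorted array: [1, 11, 14, 14]

The merge sort proceeds by recursively splitting the array and merging sorted halves.
After all merges, the sorted array is [1, 11, 14, 14].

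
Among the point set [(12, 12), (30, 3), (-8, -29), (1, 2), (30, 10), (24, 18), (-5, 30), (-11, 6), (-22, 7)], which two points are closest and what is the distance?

Computing all pairwise distances among 9 points:

d((12, 12), (30, 3)) = 20.1246
d((12, 12), (-8, -29)) = 45.618
d((12, 12), (1, 2)) = 14.8661
d((12, 12), (30, 10)) = 18.1108
d((12, 12), (24, 18)) = 13.4164
d((12, 12), (-5, 30)) = 24.7588
d((12, 12), (-11, 6)) = 23.7697
d((12, 12), (-22, 7)) = 34.3657
d((30, 3), (-8, -29)) = 49.679
d((30, 3), (1, 2)) = 29.0172
d((30, 3), (30, 10)) = 7.0 <-- minimum
d((30, 3), (24, 18)) = 16.1555
d((30, 3), (-5, 30)) = 44.2041
d((30, 3), (-11, 6)) = 41.1096
d((30, 3), (-22, 7)) = 52.1536
d((-8, -29), (1, 2)) = 32.28
d((-8, -29), (30, 10)) = 54.4518
d((-8, -29), (24, 18)) = 56.8595
d((-8, -29), (-5, 30)) = 59.0762
d((-8, -29), (-11, 6)) = 35.1283
d((-8, -29), (-22, 7)) = 38.6264
d((1, 2), (30, 10)) = 30.0832
d((1, 2), (24, 18)) = 28.0179
d((1, 2), (-5, 30)) = 28.6356
d((1, 2), (-11, 6)) = 12.6491
d((1, 2), (-22, 7)) = 23.5372
d((30, 10), (24, 18)) = 10.0
d((30, 10), (-5, 30)) = 40.3113
d((30, 10), (-11, 6)) = 41.1947
d((30, 10), (-22, 7)) = 52.0865
d((24, 18), (-5, 30)) = 31.3847
d((24, 18), (-11, 6)) = 37.0
d((24, 18), (-22, 7)) = 47.2969
d((-5, 30), (-11, 6)) = 24.7386
d((-5, 30), (-22, 7)) = 28.6007
d((-11, 6), (-22, 7)) = 11.0454

Closest pair: (30, 3) and (30, 10) with distance 7.0

The closest pair is (30, 3) and (30, 10) with Euclidean distance 7.0. For 9 points, brute-force pairwise comparison is shown above. For large n, the divide-and-conquer algorithm (sort by x, recurse on halves, check the dividing strip) achieves O(n log n).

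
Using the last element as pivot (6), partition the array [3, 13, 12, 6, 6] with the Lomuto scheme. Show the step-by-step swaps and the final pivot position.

Lomuto partition with pivot = 6:

Initial array: [3, 13, 12, 6, 6]

arr[0]=3 <= 6: swap with position 0, array becomes [3, 13, 12, 6, 6]
arr[1]=13 > 6: no swap
arr[2]=12 > 6: no swap
arr[3]=6 <= 6: swap with position 1, array becomes [3, 6, 12, 13, 6]

Place pivot at position 2: [3, 6, 6, 13, 12]
Pivot position: 2

After partitioning with pivot 6, the array becomes [3, 6, 6, 13, 12]. The pivot is placed at index 2. All elements to the left of the pivot are <= 6, and all elements to the right are > 6.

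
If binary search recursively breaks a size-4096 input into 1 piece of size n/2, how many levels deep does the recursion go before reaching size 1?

For divide and conquer with division factor 2:

Problem sizes at each level:
Level 0: 4096
Level 1: 2048
Level 2: 1024
Level 3: 512
Level 4: 256
Level 5: 128
Level 6: 64
Level 7: 32
Level 8: 16
Level 9: 8
Level 10: 4
Level 11: 2
Level 12: 1

The root is level 0 and the size-1 base case is level 12 (the tree spans levels 0 through 12, i.e. 13 levels counting the root), so the depth is the number of divisions: log_2(4096) = 12

The recursion tree depth is log_2(4096) = 12. At each level, the problem size is divided by 2, so it takes 12 divisions to reduce to a base case of size 1. The algorithm makes 1 recursive call at each level.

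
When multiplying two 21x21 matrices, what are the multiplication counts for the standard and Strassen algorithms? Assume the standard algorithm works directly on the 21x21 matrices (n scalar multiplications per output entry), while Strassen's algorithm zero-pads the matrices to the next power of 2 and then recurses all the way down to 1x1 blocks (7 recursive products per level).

Matrix multiplication for 21x21 matrices:

Strassen's algorithm requires power-of-2 dimensions. Pad 21x21 to 32x32 (next power of 2).

Standard algorithm: 21^3 = 9261 multiplications
Strassen's algorithm: 7^(log2(32)) = 7^5 = 16807 multiplications
Difference: 9261 - 16807 = -7546 (Strassen uses MORE here due to padding overhead — for small or just-over-power-of-2 n, padding can outweigh the per-level savings)

Standard: 9261 multiplications (21^3). Strassen: 16807 multiplications (7^5, after padding to 32x32). Strassen reduces 8 recursive multiplications to 7 at each level.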